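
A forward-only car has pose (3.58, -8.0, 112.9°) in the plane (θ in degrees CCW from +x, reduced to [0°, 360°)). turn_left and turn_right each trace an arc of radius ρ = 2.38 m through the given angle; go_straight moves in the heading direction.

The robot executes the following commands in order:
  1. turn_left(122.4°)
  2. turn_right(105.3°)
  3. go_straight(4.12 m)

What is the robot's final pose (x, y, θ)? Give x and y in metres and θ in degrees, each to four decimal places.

(-6.9973, -4.5901, 130.0000°)

set_pose: (x, y, θ) = (3.5800, -8.0000, 112.9000°), ρ = 2.38
turn_left(122.4°): centre at ρ to the left, rotate +122.4° → (-0.5691, -7.5712, 235.3000°)
turn_right(105.3°): centre at ρ to the right, rotate −105.3° → (-4.3490, -7.7462, 130.0000°)
go_straight(4.12): x += 4.12·cos θ, y += 4.12·sin θ → (-6.9973, -4.5901, 130.0000°)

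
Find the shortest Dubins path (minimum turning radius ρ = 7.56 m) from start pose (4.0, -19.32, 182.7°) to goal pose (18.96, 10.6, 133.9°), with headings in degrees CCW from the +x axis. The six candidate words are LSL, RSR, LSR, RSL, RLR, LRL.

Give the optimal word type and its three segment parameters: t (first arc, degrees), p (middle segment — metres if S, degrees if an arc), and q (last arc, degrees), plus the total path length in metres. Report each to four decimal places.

RSL: t = 172.5540°, p = 12.7314 m, q = 123.7540°, L = 51.8283 m

Let ψ = atan2(Δy, Δx) = atan2(29.92, 14.96) = 63.4349° be the start→goal bearing.
Normalize: d = |goal − start| / ρ = 33.451577/7.56 = 4.424812, α = (θ_start − ψ) mod 360° = 119.2651° = 2.081568 rad, β = (θ_goal − ψ) mod 360° = 70.4651° = 1.229847 rad.
Common terms: sin α = 0.872368, cos α = -0.488850, sin β = 0.942438, cos β = 0.334382, cos(α−β) = 0.658689, d² = 19.578959. Work in radians in the unit-radius frame; every candidate has L = ρ·(t + p + q).
LSL: p² = 2 + d² − 2cos(α−β) + 2d(sin α − sin β) = 19.641486; p = √p² = 4.431872; φ = atan2(cos β − cos α, d + sin α − sin β) = 0.186838 rad; t = (φ − α) mod 2π = 4.388455 rad, q = (β − φ) mod 2π = 1.043009 rad → L = 7.56·(4.388455 + 4.431872 + 1.043009) = 7.56·9.863336 = 74.566822 m
RSR: p² = 2 + d² − 2cos(α−β) + 2d(sin β − sin α) = 20.881674; p = √p² = 4.569647; φ = atan2(cos α − cos β, d − sin α + sin β) = -0.181141 rad; t = (α − φ) mod 2π = 2.262709 rad, q = (φ − β) mod 2π = 4.872197 rad → L = 7.56·(2.262709 + 4.569647 + 4.872197) = 7.56·11.704553 = 88.486421 m
LSR: p² = d² − 2 + 2cos(α−β) + 2d(sin α + sin β) = 34.956682; p = √p² = 5.912418; φ = atan2(−cos α − cos β, d + sin α + sin β) − atan2(−2, p) = 0.350939 rad; t = (φ − α) mod 2π = 4.552556 rad, q = (φ − β) mod 2π = 5.404277 rad → L = 7.56·(4.552556 + 5.912418 + 5.404277) = 7.56·15.869251 = 119.971539 m
RSL: p² = d² − 2 + 2cos(α−β) − 2d(sin α + sin β) = 2.835994; p = √p² = 1.684041; φ = atan2(cos α + cos β, d − sin α − sin β) − atan2(2, p) = -0.930067 rad; t = (α − φ) mod 2π = 3.011635 rad, q = (β − φ) mod 2π = 2.159914 rad → L = 7.56·(3.011635 + 1.684041 + 2.159914) = 7.56·6.855591 = 51.828265 m
RLR: c = (6 − d² + 2cos(α−β) + 2d(sin α − sin β))/8 = -1.610209, |c| > 1 → infeasible
LRL: c = (6 − d² + 2cos(α−β) − 2d(sin α − sin β))/8 = -1.455186, |c| > 1 → infeasible
Shortest: RSL with L = 51.828265 m ≈ 51.8283 m
Convert RSL to answer units (arcs ×180/π): t = 3.011635·180/π = 172.5540°, p = ρ·p = 7.56·1.684041 = 12.7314 m, q = 2.159914·180/π = 123.7540°, L = 51.8283 m.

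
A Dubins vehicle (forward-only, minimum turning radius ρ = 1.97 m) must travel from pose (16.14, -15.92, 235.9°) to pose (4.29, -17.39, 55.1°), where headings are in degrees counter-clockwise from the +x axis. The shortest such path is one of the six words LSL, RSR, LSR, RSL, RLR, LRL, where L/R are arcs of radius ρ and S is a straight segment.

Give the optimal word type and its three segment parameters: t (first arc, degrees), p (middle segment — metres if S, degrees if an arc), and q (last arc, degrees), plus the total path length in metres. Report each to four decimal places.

RSR: t = 32.6194°, p = 9.3656 m, q = 148.1806°, L = 15.5820 m

Let ψ = atan2(Δy, Δx) = atan2(-1.47, -11.85) = -172.9285° be the start→goal bearing.
Normalize: d = |goal − start| / ρ = 11.940829/1.97 = 6.061335, α = (θ_start − ψ) mod 360° = 48.8285° = 0.852219 rad, β = (θ_goal − ψ) mod 360° = 228.0285° = 3.979849 rad.
Common terms: sin α = 0.752743, cos α = 0.658314, sin β = -0.743478, cos β = -0.668760, cos(α−β) = -0.999903, d² = 36.739777. Work in radians in the unit-radius frame; every candidate has L = ρ·(t + p + q).
LSL: p² = 2 + d² − 2cos(α−β) + 2d(sin α − sin β) = 58.877776; p = √p² = 7.673186; φ = atan2(cos β − cos α, d + sin α − sin β) = -0.173824 rad; t = (φ − α) mod 2π = 5.257143 rad, q = (β − φ) mod 2π = 4.153673 rad → L = 1.97·(5.257143 + 7.673186 + 4.153673) = 1.97·17.084001 = 33.655482 m
RSR: p² = 2 + d² − 2cos(α−β) + 2d(sin β − sin α) = 22.601388; p = √p² = 4.754092; φ = atan2(cos α − cos β, d − sin α + sin β) = 0.282902 rad; t = (α − φ) mod 2π = 0.569317 rad, q = (φ − β) mod 2π = 2.586239 rad → L = 1.97·(0.569317 + 4.754092 + 2.586239) = 1.97·7.909647 = 15.582005 m
LSR: p² = d² − 2 + 2cos(α−β) + 2d(sin α + sin β) = 32.852287; p = √p² = 5.731691; φ = atan2(−cos α − cos β, d + sin α + sin β) − atan2(−2, p) = 0.337448 rad; t = (φ − α) mod 2π = 5.768415 rad, q = (φ − β) mod 2π = 2.640785 rad → L = 1.97·(5.768415 + 5.731691 + 2.640785) = 1.97·14.140891 = 27.857555 m
RSL: p² = d² − 2 + 2cos(α−β) − 2d(sin α + sin β) = 32.627657; p = √p² = 5.712062; φ = atan2(cos α + cos β, d − sin α − sin β) − atan2(2, p) = -0.338522 rad; t = (α − φ) mod 2π = 1.190741 rad, q = (β − φ) mod 2π = 4.318371 rad → L = 1.97·(1.190741 + 5.712062 + 4.318371) = 1.97·11.221175 = 22.105714 m
RLR: c = (6 − d² + 2cos(α−β) + 2d(sin α − sin β))/8 = -1.825174, |c| > 1 → infeasible
LRL: c = (6 − d² + 2cos(α−β) − 2d(sin α − sin β))/8 = -6.359722, |c| > 1 → infeasible
Shortest: RSR with L = 15.582005 m ≈ 15.5820 m
Convert RSR to answer units (arcs ×180/π): t = 0.569317·180/π = 32.6194°, p = ρ·p = 1.97·4.754092 = 9.3656 m, q = 2.586239·180/π = 148.1806°, L = 15.5820 m.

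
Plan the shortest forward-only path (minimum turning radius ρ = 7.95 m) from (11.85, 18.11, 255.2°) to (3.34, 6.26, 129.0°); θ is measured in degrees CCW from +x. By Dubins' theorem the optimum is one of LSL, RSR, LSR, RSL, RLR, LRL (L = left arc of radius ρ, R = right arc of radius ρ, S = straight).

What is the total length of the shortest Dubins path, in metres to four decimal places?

50.4433 m

Let ψ = atan2(Δy, Δx) = atan2(-11.85, -8.51) = -125.6838° be the start→goal bearing.
Normalize: d = |goal − start| / ρ = 14.589126/7.95 = 1.835110, α = (θ_start − ψ) mod 360° = 20.8838° = 0.364491 rad, β = (θ_goal − ψ) mod 360° = 254.6838° = 4.445070 rad.
Common terms: sin α = 0.356473, cos α = 0.934305, sin β = -0.964483, cos β = -0.264146, cos(α−β) = -0.590606, d² = 3.367629. Work in radians in the unit-radius frame; every candidate has L = ρ·(t + p + q).
LSL: p² = 2 + d² − 2cos(α−β) + 2d(sin α − sin β) = 11.397040; p = √p² = 3.375950; φ = atan2(cos β − cos α, d + sin α − sin β) = -0.362911 rad; t = (φ − α) mod 2π = 5.555784 rad, q = (β − φ) mod 2π = 4.807981 rad → L = 7.95·(5.555784 + 3.375950 + 4.807981) = 7.95·13.739715 = 109.230737 m
RSR: p² = 2 + d² − 2cos(α−β) + 2d(sin β − sin α) = 1.700641; p = √p² = 1.304086; φ = atan2(cos α − cos β, d − sin α + sin β) = 1.165530 rad; t = (α − φ) mod 2π = 5.482146 rad, q = (φ − β) mod 2π = 3.003645 rad → L = 7.95·(5.482146 + 1.304086 + 3.003645) = 7.95·9.789877 = 77.829523 m
LSR: p² = d² − 2 + 2cos(α−β) + 2d(sin α + sin β) = -2.045110 < 0 → infeasible
RSL: p² = d² − 2 + 2cos(α−β) − 2d(sin α + sin β) = 2.417946; p = √p² = 1.554975; φ = atan2(cos α + cos β, d − sin α − sin β) − atan2(2, p) = -0.642214 rad; t = (α − φ) mod 2π = 1.006705 rad, q = (β − φ) mod 2π = 5.087285 rad → L = 7.95·(1.006705 + 1.554975 + 5.087285) = 7.95·7.648964 = 60.809267 m
RLR: c = (6 − d² + 2cos(α−β) + 2d(sin α − sin β))/8 = 0.787420; p = 2π − arccos c = 5.619001 rad; φ = atan2(cos α − cos β, d − sin α + sin β) = 1.165530 rad; t = (α − φ + p/2) mod 2π = 2.008461 rad, q = (α − β − t + p) mod 2π = 5.813145 rad → L = 7.95·(2.008461 + 5.619001 + 5.813145) = 7.95·13.440608 = 106.852830 m
LRL: c = (6 − d² + 2cos(α−β) − 2d(sin α − sin β))/8 = -0.424630; p = 2π − arccos c = 4.273836 rad; φ = atan2(cos β − cos α, d + sin α − sin β) = -0.362911 rad; t = (φ − α + p/2) mod 2π = 1.409517 rad, q = (β − α − t + p) mod 2π = 0.661714 rad → L = 7.95·(1.409517 + 4.273836 + 0.661714) = 7.95·6.345066 = 50.443275 m
Shortest: LRL with L = 50.443275 m ≈ 50.4433 m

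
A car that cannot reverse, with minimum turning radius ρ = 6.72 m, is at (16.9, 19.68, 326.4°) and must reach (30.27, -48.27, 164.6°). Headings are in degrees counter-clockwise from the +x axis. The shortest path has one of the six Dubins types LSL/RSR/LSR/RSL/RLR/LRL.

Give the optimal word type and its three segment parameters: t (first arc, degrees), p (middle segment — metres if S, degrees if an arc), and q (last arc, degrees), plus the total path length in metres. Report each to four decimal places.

Let ψ = atan2(Δy, Δx) = atan2(-67.95, 13.37) = -78.8685° be the start→goal bearing.
Normalize: d = |goal − start| / ρ = 69.252866/6.72 = 10.305486, α = (θ_start − ψ) mod 360° = 45.2685° = 0.790085 rad, β = (θ_goal − ψ) mod 360° = 243.4685° = 4.249328 rad.
Common terms: sin α = 0.710413, cos α = 0.703785, sin β = -0.894689, cos β = -0.446689, cos(α−β) = -0.949972, d² = 106.203041. Work in radians in the unit-radius frame; every candidate has L = ρ·(t + p + q).
LSL: p² = 2 + d² − 2cos(α−β) + 2d(sin α − sin β) = 143.185708; p = √p² = 11.966023; φ = atan2(cos β − cos α, d + sin α − sin β) = -0.096294 rad; t = (φ − α) mod 2π = 5.396806 rad, q = (β − φ) mod 2π = 4.345622 rad → L = 6.72·(5.396806 + 11.966023 + 4.345622) = 6.72·21.708451 = 145.880790 m
RSR: p² = 2 + d² − 2cos(α−β) + 2d(sin β − sin α) = 77.020262; p = √p² = 8.776119; φ = atan2(cos α − cos β, d − sin α + sin β) = 0.131470 rad; t = (α − φ) mod 2π = 0.658615 rad, q = (φ − β) mod 2π = 2.165327 rad → L = 6.72·(0.658615 + 8.776119 + 2.165327) = 6.72·11.600062 = 77.952414 m
LSR: p² = d² − 2 + 2cos(α−β) + 2d(sin α + sin β) = 98.504988; p = √p² = 9.924968; φ = atan2(−cos α − cos β, d + sin α + sin β) − atan2(−2, p) = 0.173453 rad; t = (φ − α) mod 2π = 5.666553 rad, q = (φ − β) mod 2π = 2.207310 rad → L = 6.72·(5.666553 + 9.924968 + 2.207310) = 6.72·17.798831 = 119.608144 m
RSL: p² = d² − 2 + 2cos(α−β) − 2d(sin α + sin β) = 106.101205; p = √p² = 10.300544; φ = atan2(cos α + cos β, d − sin α − sin β) − atan2(2, p) = -0.167274 rad; t = (α − φ) mod 2π = 0.957359 rad, q = (β − φ) mod 2π = 4.416602 rad → L = 6.72·(0.957359 + 10.300544 + 4.416602) = 6.72·15.674505 = 105.332673 m
RLR: c = (6 − d² + 2cos(α−β) + 2d(sin α − sin β))/8 = -8.627533, |c| > 1 → infeasible
LRL: c = (6 − d² + 2cos(α−β) − 2d(sin α − sin β))/8 = -16.898214, |c| > 1 → infeasible
Shortest: RSR with L = 77.952414 m ≈ 77.9524 m
Convert RSR to answer units (arcs ×180/π): t = 0.658615·180/π = 37.7359°, p = ρ·p = 6.72·8.776119 = 58.9755 m, q = 2.165327·180/π = 124.0641°, L = 77.9524 m.

RSR: t = 37.7359°, p = 58.9755 m, q = 124.0641°, L = 77.9524 m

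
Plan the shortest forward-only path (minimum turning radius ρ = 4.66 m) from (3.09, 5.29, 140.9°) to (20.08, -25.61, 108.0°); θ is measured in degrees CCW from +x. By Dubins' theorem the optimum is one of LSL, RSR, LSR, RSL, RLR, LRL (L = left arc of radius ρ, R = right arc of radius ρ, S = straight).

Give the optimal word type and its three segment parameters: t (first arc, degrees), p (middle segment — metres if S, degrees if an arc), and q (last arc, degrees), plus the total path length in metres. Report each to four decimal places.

LSL: t = 157.4478°, p = 32.6375 m, q = 169.6522°, L = 59.2413 m

Let ψ = atan2(Δy, Δx) = atan2(-30.90, 16.99) = -61.1963° be the start→goal bearing.
Normalize: d = |goal − start| / ρ = 35.262871/4.66 = 7.567140, α = (θ_start − ψ) mod 360° = 202.0963° = 3.527246 rad, β = (θ_goal − ψ) mod 360° = 169.1963° = 2.953033 rad.
Common terms: sin α = -0.376165, cos α = -0.926553, sin β = 0.187444, cos β = -0.982275, cos(α−β) = 0.839620, d² = 57.261605. Work in radians in the unit-radius frame; every candidate has L = ρ·(t + p + q).
LSL: p² = 2 + d² − 2cos(α−β) + 2d(sin α − sin β) = 49.052546; p = √p² = 7.003752; φ = atan2(cos β − cos α, d + sin α − sin β) = -0.007956 rad; t = (φ − α) mod 2π = 2.747983 rad, q = (β − φ) mod 2π = 2.960989 rad → L = 4.66·(2.747983 + 7.003752 + 2.960989) = 4.66·12.712724 = 59.241295 m
RSR: p² = 2 + d² − 2cos(α−β) + 2d(sin β − sin α) = 66.112183; p = √p² = 8.130940; φ = atan2(cos α − cos β, d − sin α + sin β) = 0.006853 rad; t = (α − φ) mod 2π = 3.520393 rad, q = (φ − β) mod 2π = 3.337006 rad → L = 4.66·(3.520393 + 8.130940 + 3.337006) = 4.66·14.988339 = 69.845657 m
LSR: p² = d² − 2 + 2cos(α−β) + 2d(sin α + sin β) = 54.084695; p = √p² = 7.354230; φ = atan2(−cos α − cos β, d + sin α + sin β) − atan2(−2, p) = 0.518685 rad; t = (φ − α) mod 2π = 3.274624 rad, q = (φ − β) mod 2π = 3.848837 rad → L = 4.66·(3.274624 + 7.354230 + 3.848837) = 4.66·14.477690 = 67.466037 m
RSL: p² = d² − 2 + 2cos(α−β) − 2d(sin α + sin β) = 59.796993; p = √p² = 7.732852; φ = atan2(cos α + cos β, d − sin α − sin β) − atan2(2, p) = -0.494409 rad; t = (α − φ) mod 2π = 4.021655 rad, q = (β − φ) mod 2π = 3.447442 rad → L = 4.66·(4.021655 + 7.732852 + 3.447442) = 4.66·15.201949 = 70.841081 m
RLR: c = (6 − d² + 2cos(α−β) + 2d(sin α − sin β))/8 = -7.264023, |c| > 1 → infeasible
LRL: c = (6 − d² + 2cos(α−β) − 2d(sin α − sin β))/8 = -5.131568, |c| > 1 → infeasible
Shortest: LSL with L = 59.241295 m ≈ 59.2413 m
Convert LSL to answer units (arcs ×180/π): t = 2.747983·180/π = 157.4478°, p = ρ·p = 4.66·7.003752 = 32.6375 m, q = 2.960989·180/π = 169.6522°, L = 59.2413 m.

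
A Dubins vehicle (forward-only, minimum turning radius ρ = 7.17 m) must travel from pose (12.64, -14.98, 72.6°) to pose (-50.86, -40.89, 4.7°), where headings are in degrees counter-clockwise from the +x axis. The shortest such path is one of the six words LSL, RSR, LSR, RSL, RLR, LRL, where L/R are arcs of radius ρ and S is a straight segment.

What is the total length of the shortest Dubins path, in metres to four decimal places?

97.4978 m

Let ψ = atan2(Δy, Δx) = atan2(-25.91, -63.50) = -157.8030° be the start→goal bearing.
Normalize: d = |goal − start| / ρ = 68.582637/7.17 = 9.565221, α = (θ_start − ψ) mod 360° = 230.4030° = 4.021291 rad, β = (θ_goal − ψ) mod 360° = 162.5030° = 2.836212 rad.
Common terms: sin α = -0.770547, cos α = -0.637384, sin β = 0.300656, cos β = -0.953733, cos(α−β) = 0.376224, d² = 91.493459. Work in radians in the unit-radius frame; every candidate has L = ρ·(t + p + q).
LSL: p² = 2 + d² − 2cos(α−β) + 2d(sin α − sin β) = 72.248432; p = √p² = 8.499908; φ = atan2(cos β − cos α, d + sin α − sin β) = -0.037227 rad; t = (φ − α) mod 2π = 2.224668 rad, q = (β − φ) mod 2π = 2.873439 rad → L = 7.17·(2.224668 + 8.499908 + 2.873439) = 7.17·13.598015 = 97.497764 m
RSR: p² = 2 + d² − 2cos(α−β) + 2d(sin β − sin α) = 113.233589; p = √p² = 10.641127; φ = atan2(cos α − cos β, d − sin α + sin β) = 0.029733 rad; t = (α − φ) mod 2π = 3.991558 rad, q = (φ − β) mod 2π = 3.476706 rad → L = 7.17·(3.991558 + 10.641127 + 3.476706) = 7.17·18.109391 = 129.844334 m
LSR: p² = d² − 2 + 2cos(α−β) + 2d(sin α + sin β) = 81.256693; p = √p² = 9.014249; φ = atan2(−cos α − cos β, d + sin α + sin β) − atan2(−2, p) = 0.391519 rad; t = (φ − α) mod 2π = 2.653414 rad, q = (φ − β) mod 2π = 3.838492 rad → L = 7.17·(2.653414 + 9.014249 + 3.838492) = 7.17·15.506156 = 111.179137 m
RSL: p² = d² − 2 + 2cos(α−β) − 2d(sin α + sin β) = 99.235122; p = √p² = 9.961683; φ = atan2(cos α + cos β, d − sin α − sin β) − atan2(2, p) = -0.355381 rad; t = (α − φ) mod 2π = 4.376672 rad, q = (β − φ) mod 2π = 3.191593 rad → L = 7.17·(4.376672 + 9.961683 + 3.191593) = 7.17·17.529948 = 125.689727 m
RLR: c = (6 − d² + 2cos(α−β) + 2d(sin α − sin β))/8 = -13.154199, |c| > 1 → infeasible
LRL: c = (6 − d² + 2cos(α−β) − 2d(sin α − sin β))/8 = -8.031054, |c| > 1 → infeasible
Shortest: LSL with L = 97.497764 m ≈ 97.4978 m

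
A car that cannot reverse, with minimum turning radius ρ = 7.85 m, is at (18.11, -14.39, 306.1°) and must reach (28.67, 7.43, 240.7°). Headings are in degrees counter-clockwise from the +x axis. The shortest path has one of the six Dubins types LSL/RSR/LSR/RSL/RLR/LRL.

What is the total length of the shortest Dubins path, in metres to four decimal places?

Let ψ = atan2(Δy, Δx) = atan2(21.82, 10.56) = 64.1749° be the start→goal bearing.
Normalize: d = |goal − start| / ρ = 24.240998/7.85 = 3.088025, α = (θ_start − ψ) mod 360° = 241.9251° = 4.222390 rad, β = (θ_goal − ψ) mod 360° = 176.5251° = 3.080944 rad.
Common terms: sin α = -0.882333, cos α = -0.470625, sin β = 0.060611, cos β = -0.998161, cos(α−β) = 0.416281, d² = 9.535900. Work in radians in the unit-radius frame; every candidate has L = ρ·(t + p + q).
LSL: p² = 2 + d² − 2cos(α−β) + 2d(sin α − sin β) = 4.879667; p = √p² = 2.208997; φ = atan2(cos β − cos α, d + sin α − sin β) = -0.241143 rad; t = (φ − α) mod 2π = 1.819653 rad, q = (β − φ) mod 2π = 3.322087 rad → L = 7.85·(1.819653 + 2.208997 + 3.322087) = 7.85·7.350737 = 57.703284 m
RSR: p² = 2 + d² − 2cos(α−β) + 2d(sin β − sin α) = 16.527010; p = √p² = 4.065343; φ = atan2(cos α − cos β, d − sin α + sin β) = 0.130131 rad; t = (α − φ) mod 2π = 4.092258 rad, q = (φ − β) mod 2π = 3.332372 rad → L = 7.85·(4.092258 + 4.065343 + 3.332372) = 7.85·11.489973 = 90.196290 m
LSR: p² = d² − 2 + 2cos(α−β) + 2d(sin α + sin β) = 3.293464; p = √p² = 1.814790; φ = atan2(−cos α − cos β, d + sin α + sin β) − atan2(−2, p) = 1.408947 rad; t = (φ − α) mod 2π = 3.469743 rad, q = (φ − β) mod 2π = 4.611188 rad → L = 7.85·(3.469743 + 1.814790 + 4.611188) = 7.85·9.895722 = 77.681417 m
RSL: p² = d² − 2 + 2cos(α−β) − 2d(sin α + sin β) = 13.443459; p = √p² = 3.666532; φ = atan2(cos α + cos β, d − sin α − sin β) − atan2(2, p) = -0.858723 rad; t = (α − φ) mod 2π = 5.081112 rad, q = (β − φ) mod 2π = 3.939667 rad → L = 7.85·(5.081112 + 3.666532 + 3.939667) = 7.85·12.687312 = 99.595398 m
RLR: c = (6 − d² + 2cos(α−β) + 2d(sin α − sin β))/8 = -1.065876, |c| > 1 → infeasible
LRL: c = (6 − d² + 2cos(α−β) − 2d(sin α − sin β))/8 = 0.390042; p = 2π − arccos c = 5.113066 rad; φ = atan2(cos β − cos α, d + sin α − sin β) = -0.241143 rad; t = (φ − α + p/2) mod 2π = 4.376186 rad, q = (β − α − t + p) mod 2π = 5.878620 rad → L = 7.85·(4.376186 + 5.113066 + 5.878620) = 7.85·15.367872 = 120.637792 m
Shortest: LSL with L = 57.703284 m ≈ 57.7033 m

57.7033 m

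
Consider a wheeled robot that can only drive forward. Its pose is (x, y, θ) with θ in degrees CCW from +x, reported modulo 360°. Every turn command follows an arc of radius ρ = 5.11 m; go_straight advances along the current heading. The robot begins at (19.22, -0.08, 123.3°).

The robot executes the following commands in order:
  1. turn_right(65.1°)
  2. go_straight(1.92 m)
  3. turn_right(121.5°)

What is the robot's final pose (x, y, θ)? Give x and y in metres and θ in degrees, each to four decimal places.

set_pose: (x, y, θ) = (19.2200, -0.0800, 123.3000°), ρ = 5.11
turn_right(65.1°): centre at ρ to the right, rotate −65.1° → (19.1480, 5.4183, 58.2000°)
go_straight(1.92): x += 1.92·cos θ, y += 1.92·sin θ → (20.1598, 7.0500, 58.2000°)
turn_right(121.5°): centre at ρ to the right, rotate −121.5° → (29.0679, 6.6533, -63.3000° ≡ 296.7000°)

(29.0679, 6.6533, 296.7000°)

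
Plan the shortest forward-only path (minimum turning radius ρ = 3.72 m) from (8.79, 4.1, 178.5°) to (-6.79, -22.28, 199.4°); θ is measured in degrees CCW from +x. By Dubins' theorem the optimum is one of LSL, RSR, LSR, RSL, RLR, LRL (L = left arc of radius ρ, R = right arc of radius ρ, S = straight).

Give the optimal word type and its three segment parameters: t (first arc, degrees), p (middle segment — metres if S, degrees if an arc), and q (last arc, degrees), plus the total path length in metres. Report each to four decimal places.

Let ψ = atan2(Δy, Δx) = atan2(-26.38, -15.58) = -120.5661° be the start→goal bearing.
Normalize: d = |goal − start| / ρ = 30.637245/3.72 = 8.235819, α = (θ_start − ψ) mod 360° = 299.0661° = 5.219687 rad, β = (θ_goal − ψ) mod 360° = 319.9661° = 5.584461 rad.
Common terms: sin α = -0.874060, cos α = 0.485818, sin β = -0.643241, cos β = 0.765663, cos(α−β) = 0.934204, d² = 67.828709. Work in radians in the unit-radius frame; every candidate has L = ρ·(t + p + q).
LSL: p² = 2 + d² − 2cos(α−β) + 2d(sin α − sin β) = 64.158335; p = √p² = 8.009890; φ = atan2(cos β − cos α, d + sin α − sin β) = 0.034945 rad; t = (φ − α) mod 2π = 1.098443 rad, q = (β − φ) mod 2π = 5.549516 rad → L = 3.72·(1.098443 + 8.009890 + 5.549516) = 3.72·14.657849 = 54.527198 m
RSR: p² = 2 + d² − 2cos(α−β) + 2d(sin β − sin α) = 71.762264; p = √p² = 8.471261; φ = atan2(cos α − cos β, d − sin α + sin β) = -0.033041 rad; t = (α − φ) mod 2π = 5.252728 rad, q = (φ − β) mod 2π = 0.665683 rad → L = 3.72·(5.252728 + 8.471261 + 0.665683) = 3.72·14.389673 = 53.529582 m
LSR: p² = d² − 2 + 2cos(α−β) + 2d(sin α + sin β) = 42.704676; p = √p² = 6.534882; φ = atan2(−cos α − cos β, d + sin α + sin β) − atan2(−2, p) = 0.112835 rad; t = (φ − α) mod 2π = 1.176333 rad, q = (φ − β) mod 2π = 0.811559 rad → L = 3.72·(1.176333 + 6.534882 + 0.811559) = 3.72·8.522774 = 31.704719 m
RSL: p² = d² − 2 + 2cos(α−β) − 2d(sin α + sin β) = 92.689559; p = √p² = 9.627542; φ = atan2(cos α + cos β, d − sin α − sin β) − atan2(2, p) = -0.077206 rad; t = (α − φ) mod 2π = 5.296893 rad, q = (β − φ) mod 2π = 5.661667 rad → L = 3.72·(5.296893 + 9.627542 + 5.661667) = 3.72·20.586101 = 76.580296 m
RLR: c = (6 − d² + 2cos(α−β) + 2d(sin α − sin β))/8 = -7.970283, |c| > 1 → infeasible
LRL: c = (6 − d² + 2cos(α−β) − 2d(sin α − sin β))/8 = -7.019792, |c| > 1 → infeasible
Shortest: LSR with L = 31.704719 m ≈ 31.7047 m
Convert LSR to answer units (arcs ×180/π): t = 1.176333·180/π = 67.3989°, p = ρ·p = 3.72·6.534882 = 24.3098 m, q = 0.811559·180/π = 46.4989°, L = 31.7047 m.

LSR: t = 67.3989°, p = 24.3098 m, q = 46.4989°, L = 31.7047 m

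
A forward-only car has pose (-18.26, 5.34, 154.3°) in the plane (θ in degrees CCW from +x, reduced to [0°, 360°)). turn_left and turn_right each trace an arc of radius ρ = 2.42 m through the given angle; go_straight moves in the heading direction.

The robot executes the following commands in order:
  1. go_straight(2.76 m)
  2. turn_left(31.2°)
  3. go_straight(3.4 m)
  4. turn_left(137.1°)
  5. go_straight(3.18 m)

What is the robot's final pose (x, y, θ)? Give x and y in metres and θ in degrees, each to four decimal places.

(-24.1244, 0.1765, 322.6000°)

set_pose: (x, y, θ) = (-18.2600, 5.3400, 154.3000°), ρ = 2.42
go_straight(2.76): x += 2.76·cos θ, y += 2.76·sin θ → (-20.7470, 6.5369, 154.3000°)
turn_left(31.2°): centre at ρ to the left, rotate +31.2° → (-22.0284, 6.7652, 185.5000°)
go_straight(3.4): x += 3.4·cos θ, y += 3.4·sin θ → (-25.4127, 6.4393, 185.5000°)
turn_left(137.1°): centre at ρ to the left, rotate +137.1° → (-26.6506, 2.1079, 322.6000°)
go_straight(3.18): x += 3.18·cos θ, y += 3.18·sin θ → (-24.1244, 0.1765, 322.6000°)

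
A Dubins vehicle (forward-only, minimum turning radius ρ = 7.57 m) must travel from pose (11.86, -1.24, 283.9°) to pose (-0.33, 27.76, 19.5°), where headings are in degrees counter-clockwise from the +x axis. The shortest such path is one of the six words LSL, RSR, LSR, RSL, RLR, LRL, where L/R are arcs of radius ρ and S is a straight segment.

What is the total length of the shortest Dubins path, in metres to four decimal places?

Let ψ = atan2(Δy, Δx) = atan2(29.00, -12.19) = 112.7992° be the start→goal bearing.
Normalize: d = |goal − start| / ρ = 31.457846/7.57 = 4.155594, α = (θ_start − ψ) mod 360° = 171.1008° = 2.986272 rad, β = (θ_goal − ψ) mod 360° = 266.7008° = 4.654807 rad.
Common terms: sin α = 0.154697, cos α = -0.987962, sin β = -0.998343, cos β = -0.057550, cos(α−β) = -0.097583, d² = 17.268961. Work in radians in the unit-radius frame; every candidate has L = ρ·(t + p + q).
LSL: p² = 2 + d² − 2cos(α−β) + 2d(sin α − sin β) = 29.047252; p = √p² = 5.389550; φ = atan2(cos β − cos α, d + sin α − sin β) = 0.173502 rad; t = (φ − α) mod 2π = 3.470415 rad, q = (β − φ) mod 2π = 4.481305 rad → L = 7.57·(3.470415 + 5.389550 + 4.481305) = 7.57·13.341270 = 100.993417 m
RSR: p² = 2 + d² − 2cos(α−β) + 2d(sin β − sin α) = 9.881002; p = √p² = 3.143406; φ = atan2(cos α − cos β, d − sin α + sin β) = -0.300490 rad; t = (α − φ) mod 2π = 3.286763 rad, q = (φ − β) mod 2π = 1.327888 rad → L = 7.57·(3.286763 + 3.143406 + 1.327888) = 7.57·7.758057 = 58.728489 m
LSR: p² = d² − 2 + 2cos(α−β) + 2d(sin α + sin β) = 8.062095; p = √p² = 2.839383; φ = atan2(−cos α − cos β, d + sin α + sin β) − atan2(−2, p) = 0.919437 rad; t = (φ − α) mod 2π = 4.216350 rad, q = (φ − β) mod 2π = 2.547815 rad → L = 7.57·(4.216350 + 2.839383 + 2.547815) = 7.57·9.603548 = 72.698855 m
RSL: p² = d² − 2 + 2cos(α−β) − 2d(sin α + sin β) = 22.085496; p = √p² = 4.699521; φ = atan2(cos α + cos β, d − sin α − sin β) − atan2(2, p) = -0.608521 rad; t = (α − φ) mod 2π = 3.594793 rad, q = (β − φ) mod 2π = 5.263328 rad → L = 7.57·(3.594793 + 4.699521 + 5.263328) = 7.57·13.557642 = 102.631347 m
RLR: c = (6 − d² + 2cos(α−β) + 2d(sin α − sin β))/8 = -0.235125; p = 2π − arccos c = 4.475042 rad; φ = atan2(cos α − cos β, d − sin α + sin β) = -0.300490 rad; t = (α − φ + p/2) mod 2π = 5.524283 rad, q = (α − β − t + p) mod 2π = 3.565409 rad → L = 7.57·(5.524283 + 4.475042 + 3.565409) = 7.57·13.564734 = 102.685034 m
LRL: c = (6 − d² + 2cos(α−β) − 2d(sin α − sin β))/8 = -2.630907, |c| > 1 → infeasible
Shortest: RSR with L = 58.728489 m ≈ 58.7285 m

58.7285 m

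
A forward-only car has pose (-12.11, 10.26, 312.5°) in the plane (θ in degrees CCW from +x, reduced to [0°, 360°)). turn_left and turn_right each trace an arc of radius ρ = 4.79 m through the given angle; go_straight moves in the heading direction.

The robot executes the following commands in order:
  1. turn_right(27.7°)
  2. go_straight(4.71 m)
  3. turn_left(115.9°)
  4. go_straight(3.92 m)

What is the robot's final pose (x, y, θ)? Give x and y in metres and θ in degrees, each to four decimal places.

set_pose: (x, y, θ) = (-12.1100, 10.2600, 312.5000°), ρ = 4.79
turn_right(27.7°): centre at ρ to the right, rotate −27.7° → (-11.0105, 8.2475, 284.8000°)
go_straight(4.71): x += 4.71·cos θ, y += 4.71·sin θ → (-9.8073, 3.6938, 284.8000°)
turn_left(115.9°): centre at ρ to the left, rotate +115.9° → (-2.0527, 1.2859, 400.7000° ≡ 40.7000°)
go_straight(3.92): x += 3.92·cos θ, y += 3.92·sin θ → (0.9192, 3.8421, 40.7000°)

(0.9192, 3.8421, 40.7000°)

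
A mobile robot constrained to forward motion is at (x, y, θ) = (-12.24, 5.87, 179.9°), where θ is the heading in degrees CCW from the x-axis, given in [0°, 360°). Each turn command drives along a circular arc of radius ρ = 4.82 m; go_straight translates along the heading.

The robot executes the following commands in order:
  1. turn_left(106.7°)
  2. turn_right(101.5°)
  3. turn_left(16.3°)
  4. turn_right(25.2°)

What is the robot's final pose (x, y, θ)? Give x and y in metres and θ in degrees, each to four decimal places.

set_pose: (x, y, θ) = (-12.2400, 5.8700, 179.9000°), ρ = 4.82
turn_left(106.7°): centre at ρ to the left, rotate +106.7° → (-16.8675, -0.3270, 286.6000°)
turn_right(101.5°): centre at ρ to the right, rotate −101.5° → (-21.0582, -6.5049, 185.1000°)
turn_left(16.3°): centre at ρ to the left, rotate +16.3° → (-22.3884, -6.8182, 201.4000°)
turn_right(25.2°): centre at ρ to the right, rotate −25.2° → (-24.4666, -7.1399, 176.2000°)

(-24.4666, -7.1399, 176.2000°)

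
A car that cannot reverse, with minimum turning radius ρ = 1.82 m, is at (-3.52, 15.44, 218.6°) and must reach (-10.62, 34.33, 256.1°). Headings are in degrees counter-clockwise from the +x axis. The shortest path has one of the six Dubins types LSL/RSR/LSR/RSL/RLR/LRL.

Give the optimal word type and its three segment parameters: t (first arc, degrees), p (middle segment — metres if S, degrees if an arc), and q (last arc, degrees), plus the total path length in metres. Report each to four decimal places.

Let ψ = atan2(Δy, Δx) = atan2(18.89, -7.10) = 110.5992° be the start→goal bearing.
Normalize: d = |goal − start| / ρ = 20.180240/1.82 = 11.088044, α = (θ_start − ψ) mod 360° = 108.0008° = 1.884969 rad, β = (θ_goal − ψ) mod 360° = 145.5008° = 2.539467 rad.
Common terms: sin α = 0.951052, cos α = -0.309030, sin β = 0.566395, cos β = -0.824134, cos(α−β) = 0.793353, d² = 122.944723. Work in radians in the unit-radius frame; every candidate has L = ρ·(t + p + q).
LSL: p² = 2 + d² − 2cos(α−β) + 2d(sin α − sin β) = 131.888205; p = √p² = 11.484259; φ = atan2(cos β − cos α, d + sin α − sin β) = -0.044868 rad; t = (φ − α) mod 2π = 4.353348 rad, q = (β − φ) mod 2π = 2.584335 rad → L = 1.82·(4.353348 + 11.484259 + 2.584335) = 1.82·18.421943 = 33.527936 m
RSR: p² = 2 + d² − 2cos(α−β) + 2d(sin β − sin α) = 114.827827; p = √p² = 10.715775; φ = atan2(cos α − cos β, d − sin α + sin β) = 0.048088 rad; t = (α − φ) mod 2π = 1.836881 rad, q = (φ − β) mod 2π = 3.791806 rad → L = 1.82·(1.836881 + 10.715775 + 3.791806) = 1.82·16.344462 = 29.746920 m
LSR: p² = d² − 2 + 2cos(α−β) + 2d(sin α + sin β) = 156.182486; p = √p² = 12.497299; φ = atan2(−cos α − cos β, d + sin α + sin β) − atan2(−2, p) = 0.248342 rad; t = (φ − α) mod 2π = 4.646559 rad, q = (φ − β) mod 2π = 3.992060 rad → L = 1.82·(4.646559 + 12.497299 + 3.992060) = 1.82·21.135919 = 38.467372 m
RSL: p² = d² − 2 + 2cos(α−β) − 2d(sin α + sin β) = 88.880373; p = √p² = 9.427639; φ = atan2(cos α + cos β, d − sin α − sin β) − atan2(2, p) = -0.326895 rad; t = (α − φ) mod 2π = 2.211864 rad, q = (β − φ) mod 2π = 2.866362 rad → L = 1.82·(2.211864 + 9.427639 + 2.866362) = 1.82·14.505864 = 26.400673 m
RLR: c = (6 − d² + 2cos(α−β) + 2d(sin α − sin β))/8 = -13.353478, |c| > 1 → infeasible
LRL: c = (6 − d² + 2cos(α−β) − 2d(sin α − sin β))/8 = -15.486026, |c| > 1 → infeasible
Shortest: RSL with L = 26.400673 m ≈ 26.4007 m
Convert RSL to answer units (arcs ×180/π): t = 2.211864·180/π = 126.7304°, p = ρ·p = 1.82·9.427639 = 17.1583 m, q = 2.866362·180/π = 164.2304°, L = 26.4007 m.

RSL: t = 126.7304°, p = 17.1583 m, q = 164.2304°, L = 26.4007 m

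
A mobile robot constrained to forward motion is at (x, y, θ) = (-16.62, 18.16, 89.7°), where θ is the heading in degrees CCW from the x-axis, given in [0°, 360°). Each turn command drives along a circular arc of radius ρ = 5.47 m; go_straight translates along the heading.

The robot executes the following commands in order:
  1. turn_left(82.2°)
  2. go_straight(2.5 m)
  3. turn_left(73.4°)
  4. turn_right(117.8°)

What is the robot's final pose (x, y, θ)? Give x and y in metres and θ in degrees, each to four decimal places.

set_pose: (x, y, θ) = (-16.6200, 18.1600, 89.7000°), ρ = 5.47
turn_left(82.2°): centre at ρ to the left, rotate +82.2° → (-21.3192, 23.6041, 171.9000°)
go_straight(2.5): x += 2.5·cos θ, y += 2.5·sin θ → (-23.7943, 23.9563, 171.9000°)
turn_left(73.4°): centre at ρ to the left, rotate +73.4° → (-29.5345, 20.8266, 245.3000°)
turn_right(117.8°): centre at ρ to the right, rotate −117.8° → (-38.8437, 19.7824, 127.5000°)

(-38.8437, 19.7824, 127.5000°)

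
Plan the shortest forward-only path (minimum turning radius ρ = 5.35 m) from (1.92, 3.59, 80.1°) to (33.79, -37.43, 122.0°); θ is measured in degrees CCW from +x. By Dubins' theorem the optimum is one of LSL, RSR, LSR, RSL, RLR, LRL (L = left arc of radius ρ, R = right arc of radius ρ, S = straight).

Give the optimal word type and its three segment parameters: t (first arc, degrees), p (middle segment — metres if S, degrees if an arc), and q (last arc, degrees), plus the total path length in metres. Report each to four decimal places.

RSR: t = 130.2197°, p = 48.5611 m, q = 187.8803°, L = 78.2638 m

Let ψ = atan2(Δy, Δx) = atan2(-41.02, 31.87) = -52.1550° be the start→goal bearing.
Normalize: d = |goal − start| / ρ = 51.945522/5.35 = 9.709443, α = (θ_start − ψ) mod 360° = 132.2550° = 2.308285 rad, β = (θ_goal − ψ) mod 360° = 174.1550° = 3.039578 rad.
Common terms: sin α = 0.740159, cos α = -0.672431, sin β = 0.101838, cos β = -0.994801, cos(α−β) = 0.744312, d² = 94.273292. Work in radians in the unit-radius frame; every candidate has L = ρ·(t + p + q).
LSL: p² = 2 + d² − 2cos(α−β) + 2d(sin α − sin β) = 107.180168; p = √p² = 10.352786; φ = atan2(cos β − cos α, d + sin α − sin β) = -0.031143 rad; t = (φ − α) mod 2π = 3.943757 rad, q = (β − φ) mod 2π = 3.070722 rad → L = 5.35·(3.943757 + 10.352786 + 3.070722) = 5.35·17.367264 = 92.914861 m
RSR: p² = 2 + d² − 2cos(α−β) + 2d(sin β − sin α) = 82.389169; p = √p² = 9.076848; φ = atan2(cos α − cos β, d − sin α + sin β) = 0.035523 rad; t = (α − φ) mod 2π = 2.272762 rad, q = (φ − β) mod 2π = 3.279130 rad → L = 5.35·(2.272762 + 9.076848 + 3.279130) = 5.35·14.628740 = 78.263761 m
LSR: p² = d² − 2 + 2cos(α−β) + 2d(sin α + sin β) = 110.112558; p = √p² = 10.493453; φ = atan2(−cos α − cos β, d + sin α + sin β) − atan2(−2, p) = 0.345050 rad; t = (φ − α) mod 2π = 4.319950 rad, q = (φ − β) mod 2π = 3.588658 rad → L = 5.35·(4.319950 + 10.493453 + 3.588658) = 5.35·18.402061 = 98.451027 m
RSL: p² = d² − 2 + 2cos(α−β) − 2d(sin α + sin β) = 77.411272; p = √p² = 8.798368; φ = atan2(cos α + cos β, d − sin α − sin β) − atan2(2, p) = -0.409364 rad; t = (α − φ) mod 2π = 2.717650 rad, q = (β − φ) mod 2π = 3.448942 rad → L = 5.35·(2.717650 + 8.798368 + 3.448942) = 5.35·14.964960 = 80.062534 m
RLR: c = (6 − d² + 2cos(α−β) + 2d(sin α − sin β))/8 = -9.298646, |c| > 1 → infeasible
LRL: c = (6 − d² + 2cos(α−β) − 2d(sin α − sin β))/8 = -12.397521, |c| > 1 → infeasible
Shortest: RSR with L = 78.263761 m ≈ 78.2638 m
Convert RSR to answer units (arcs ×180/π): t = 2.272762·180/π = 130.2197°, p = ρ·p = 5.35·9.076848 = 48.5611 m, q = 3.279130·180/π = 187.8803°, L = 78.2638 m.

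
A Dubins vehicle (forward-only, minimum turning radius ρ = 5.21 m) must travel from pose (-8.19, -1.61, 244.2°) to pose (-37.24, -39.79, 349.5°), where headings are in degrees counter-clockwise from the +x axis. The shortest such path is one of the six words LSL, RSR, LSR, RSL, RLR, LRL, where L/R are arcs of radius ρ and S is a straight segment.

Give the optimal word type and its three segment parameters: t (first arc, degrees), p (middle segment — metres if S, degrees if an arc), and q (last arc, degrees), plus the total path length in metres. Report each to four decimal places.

Let ψ = atan2(Δy, Δx) = atan2(-38.18, -29.05) = -127.2664° be the start→goal bearing.
Normalize: d = |goal − start| / ρ = 47.975149/5.21 = 9.208282, α = (θ_start − ψ) mod 360° = 11.4664° = 0.200126 rad, β = (θ_goal − ψ) mod 360° = 116.7664° = 2.037958 rad.
Common terms: sin α = 0.198793, cos α = 0.980041, sin β = 0.892850, cos β = -0.450354, cos(α−β) = -0.263873, d² = 84.792456. Work in radians in the unit-radius frame; every candidate has L = ρ·(t + p + q).
LSL: p² = 2 + d² − 2cos(α−β) + 2d(sin α − sin β) = 74.538061; p = √p² = 8.633543; φ = atan2(cos β − cos α, d + sin α − sin β) = -0.166446 rad; t = (φ − α) mod 2π = 5.916612 rad, q = (β − φ) mod 2π = 2.204405 rad → L = 5.21·(5.916612 + 8.633543 + 2.204405) = 5.21·16.754560 = 87.291256 m
RSR: p² = 2 + d² − 2cos(α−β) + 2d(sin β − sin α) = 100.102343; p = √p² = 10.005116; φ = atan2(cos α − cos β, d − sin α + sin β) = 0.143458 rad; t = (α − φ) mod 2π = 0.056668 rad, q = (φ − β) mod 2π = 4.388685 rad → L = 5.21·(0.056668 + 10.005116 + 4.388685) = 5.21·14.450469 = 75.286946 m
LSR: p² = d² − 2 + 2cos(α−β) + 2d(sin α + sin β) = 102.369029; p = √p² = 10.117758; φ = atan2(−cos α − cos β, d + sin α + sin β) − atan2(−2, p) = 0.143775 rad; t = (φ − α) mod 2π = 6.226834 rad, q = (φ − β) mod 2π = 4.389002 rad → L = 5.21·(6.226834 + 10.117758 + 4.389002) = 5.21·20.733595 = 108.022028 m
RSL: p² = d² − 2 + 2cos(α−β) − 2d(sin α + sin β) = 62.160391; p = √p² = 7.884186; φ = atan2(cos α + cos β, d − sin α − sin β) − atan2(2, p) = -0.183265 rad; t = (α − φ) mod 2π = 0.383391 rad, q = (β − φ) mod 2π = 2.221223 rad → L = 5.21·(0.383391 + 7.884186 + 2.221223) = 5.21·10.488801 = 54.646651 m
RLR: c = (6 − d² + 2cos(α−β) + 2d(sin α − sin β))/8 = -11.512793, |c| > 1 → infeasible
LRL: c = (6 − d² + 2cos(α−β) − 2d(sin α − sin β))/8 = -8.317258, |c| > 1 → infeasible
Shortest: RSL with L = 54.646651 m ≈ 54.6467 m
Convert RSL to answer units (arcs ×180/π): t = 0.383391·180/π = 21.9667°, p = ρ·p = 5.21·7.884186 = 41.0766 m, q = 2.221223·180/π = 127.2667°, L = 54.6467 m.

RSL: t = 21.9667°, p = 41.0766 m, q = 127.2667°, L = 54.6467 m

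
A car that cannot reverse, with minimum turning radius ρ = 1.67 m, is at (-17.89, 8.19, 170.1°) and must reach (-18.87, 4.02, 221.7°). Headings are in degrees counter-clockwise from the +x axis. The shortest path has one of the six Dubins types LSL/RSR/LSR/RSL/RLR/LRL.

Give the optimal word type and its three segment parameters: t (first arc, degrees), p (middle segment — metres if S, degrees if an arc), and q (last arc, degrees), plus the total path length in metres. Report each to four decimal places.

Let ψ = atan2(Δy, Δx) = atan2(-4.17, -0.98) = -103.2252° be the start→goal bearing.
Normalize: d = |goal − start| / ρ = 4.283608/1.67 = 2.565035, α = (θ_start − ψ) mod 360° = 273.3252° = 4.770425 rad, β = (θ_goal − ψ) mod 360° = 324.9252° = 5.671015 rad.
Common terms: sin α = -0.998316, cos α = 0.058003, sin β = -0.574645, cos β = 0.818403, cos(α−β) = 0.621148, d² = 6.579404. Work in radians in the unit-radius frame; every candidate has L = ρ·(t + p + q).
LSL: p² = 2 + d² − 2cos(α−β) + 2d(sin α − sin β) = 5.163646; p = √p² = 2.272366; φ = atan2(cos β − cos α, d + sin α − sin β) = 0.341211 rad; t = (φ − α) mod 2π = 1.853972 rad, q = (β − φ) mod 2π = 5.329803 rad → L = 1.67·(1.853972 + 2.272366 + 5.329803) = 1.67·9.456141 = 15.791755 m
RSR: p² = 2 + d² − 2cos(α−β) + 2d(sin β − sin α) = 9.510571; p = √p² = 3.083921; φ = atan2(cos α − cos β, d − sin α + sin β) = -0.249138 rad; t = (α − φ) mod 2π = 5.019563 rad, q = (φ − β) mod 2π = 0.363032 rad → L = 1.67·(5.019563 + 3.083921 + 0.363032) = 1.67·8.466517 = 14.139083 m
LSR: p² = d² − 2 + 2cos(α−β) + 2d(sin α + sin β) = -2.247704 < 0 → infeasible
RSL: p² = d² − 2 + 2cos(α−β) − 2d(sin α + sin β) = 13.891103; p = √p² = 3.727077; φ = atan2(cos α + cos β, d − sin α − sin β) − atan2(2, p) = -0.283797 rad; t = (α − φ) mod 2π = 5.054222 rad, q = (β − φ) mod 2π = 5.954812 rad → L = 1.67·(5.054222 + 3.727077 + 5.954812) = 1.67·14.736111 = 24.609305 m
RLR: c = (6 − d² + 2cos(α−β) + 2d(sin α − sin β))/8 = -0.188821; p = 2π − arccos c = 4.522427 rad; φ = atan2(cos α − cos β, d − sin α + sin β) = -0.249138 rad; t = (α − φ + p/2) mod 2π = 0.997591 rad, q = (α − β − t + p) mod 2π = 2.624246 rad → L = 1.67·(0.997591 + 4.522427 + 2.624246) = 1.67·8.144265 = 13.600922 m
LRL: c = (6 − d² + 2cos(α−β) − 2d(sin α − sin β))/8 = 0.354544; p = 2π − arccos c = 5.074816 rad; φ = atan2(cos β − cos α, d + sin α − sin β) = 0.341211 rad; t = (φ − α + p/2) mod 2π = 4.391380 rad, q = (β − α − t + p) mod 2π = 1.584026 rad → L = 1.67·(4.391380 + 5.074816 + 1.584026) = 1.67·11.050221 = 18.453869 m
Shortest: RLR with L = 13.600922 m ≈ 13.6009 m
Convert RLR to answer units (arcs ×180/π): t = 0.997591·180/π = 57.1578°, p = 4.522427·180/π = 259.1160°, q = 2.624246·180/π = 150.3582°, L = 13.6009 m.

RLR: t = 57.1578°, p = 259.1160°, q = 150.3582°, L = 13.6009 m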